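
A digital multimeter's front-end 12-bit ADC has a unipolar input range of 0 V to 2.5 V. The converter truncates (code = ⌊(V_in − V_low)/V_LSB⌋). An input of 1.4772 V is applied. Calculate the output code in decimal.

With 4096 levels over 2.5 V, one step is 0.610 mV.
(1.4772 − 0) / 0.000610352 = 2420.244 LSBs.
So the output code is 2420.

code 2420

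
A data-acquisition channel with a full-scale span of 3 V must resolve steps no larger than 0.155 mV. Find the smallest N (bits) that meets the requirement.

Number of steps required ≥ 3 V / 0.155 mV = 19354.84.
Need 2^N ≥ 19354.84; 2^14 = 16384, 2^15 = 32768.
Minimum N = 15.

15 bits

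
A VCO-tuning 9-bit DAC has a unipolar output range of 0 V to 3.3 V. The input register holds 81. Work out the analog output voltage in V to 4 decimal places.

0.5221 V

LSB = 3.3 V / 2^9 = 6.445 mV.
V_out = 0 + 81 × 0.00644531 V = 0.52207 V.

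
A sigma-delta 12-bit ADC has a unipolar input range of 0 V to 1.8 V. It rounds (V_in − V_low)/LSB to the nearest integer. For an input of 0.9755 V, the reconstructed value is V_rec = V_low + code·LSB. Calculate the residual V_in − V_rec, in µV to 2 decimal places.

One LSB is 1.8 V / 4096 = 439.45 µV.
(V_in − V_low)/LSB = (0.9755 − 0)/0.000439453 = 2219.8044 → code 2220 (round).
V_rec = 0 + 2220·0.000439453 = 0.97558594 V.
V_in − V_rec = -8.59375e-05 V = -85.94 µV.

-85.94 µV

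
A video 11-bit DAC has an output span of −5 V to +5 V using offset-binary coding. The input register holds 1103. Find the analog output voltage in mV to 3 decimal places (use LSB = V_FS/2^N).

LSB = 10 V / 2^11 = 4.883 mV.
V_out = (−5) + 1103 × 0.00488281 V = 0.385742 V.
= 385.742 mV.

385.742 mV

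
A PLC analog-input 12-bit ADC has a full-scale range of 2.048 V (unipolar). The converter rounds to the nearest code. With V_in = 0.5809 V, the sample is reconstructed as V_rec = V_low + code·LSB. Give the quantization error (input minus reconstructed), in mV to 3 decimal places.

LSB = 2.048/2^12 = 0.500 mV.
Scaled input = 1161.8000 LSBs, so code = 1162.
Code 1162 maps back to 0 + 1162×0.0005 V = 0.581 V.
Error = 0.5809 − 0.581 = -0.0001 V = -0.100 mV.

-0.100 mV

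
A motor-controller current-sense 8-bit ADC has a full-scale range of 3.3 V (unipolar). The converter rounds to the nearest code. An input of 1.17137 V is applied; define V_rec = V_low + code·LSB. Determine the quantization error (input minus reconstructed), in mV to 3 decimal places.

Step size: 3.3 V ÷ 2^8 = 12.891 mV.
Scaled input = 90.8699 LSBs, so code = 91.
Code 91 maps back to 0 + 91×0.0128906 V = 1.1730469 V.
Error = 1.17137 − 1.1730469 = -0.00167687 V = -1.677 mV.

-1.677 mV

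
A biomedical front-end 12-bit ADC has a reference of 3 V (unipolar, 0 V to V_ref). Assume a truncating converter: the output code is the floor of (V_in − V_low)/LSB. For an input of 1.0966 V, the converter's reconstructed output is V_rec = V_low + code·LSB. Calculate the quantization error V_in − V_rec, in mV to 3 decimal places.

0.164 mV

Step size: 3 V ÷ 2^12 = 0.732 mV.
(V_in − V_low)/LSB = (1.0966 − 0)/0.000732422 = 1497.2245 → code 1497 (floor).
V_rec = 0 + 1497·0.000732422 = 1.0964355 V.
Error = 1.0966 − 1.0964355 = 0.000164453 V = 0.164 mV.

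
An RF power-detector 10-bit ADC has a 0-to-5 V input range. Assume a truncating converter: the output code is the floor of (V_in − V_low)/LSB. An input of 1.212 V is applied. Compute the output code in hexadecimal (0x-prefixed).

With 1024 levels over 5 V, one step is 4.883 mV.
(V_in − V_low)/LSB = (1.212 − 0) / 0.00488281 = 248.218.
So the output code is 248.
In hexadecimal (0x-prefixed): 0xF8.

code 0xF8 (decimal 248)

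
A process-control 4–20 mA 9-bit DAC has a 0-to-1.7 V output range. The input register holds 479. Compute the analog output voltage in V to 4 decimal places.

1.5904 V

LSB = 1.7 V / 2^9 = 3.320 mV.
V_out = 0 + 479 × 0.00332031 V = 1.59043 V.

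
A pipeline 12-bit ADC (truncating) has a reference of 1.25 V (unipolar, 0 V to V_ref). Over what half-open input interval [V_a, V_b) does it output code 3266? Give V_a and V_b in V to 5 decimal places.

[0.99670 V, 0.99701 V)

LSB = 1.25/2^12 = 305.18 µV.
V_a = V_low + 3266·LSB = 0.996704 V; V_b = V_low + 3267·LSB = 0.997009 V.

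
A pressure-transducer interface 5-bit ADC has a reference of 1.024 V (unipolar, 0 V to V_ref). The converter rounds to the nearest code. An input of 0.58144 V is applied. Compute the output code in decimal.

code 18

LSB = 1.024 V / 32 = 32.000 mV.
Input sits at 18.170 steps above V_low.
So the output code is 18.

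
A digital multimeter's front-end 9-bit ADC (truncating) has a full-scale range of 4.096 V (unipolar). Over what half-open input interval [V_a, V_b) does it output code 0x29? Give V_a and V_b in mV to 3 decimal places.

LSB = 4.096/2^9 = 8.000 mV.
Code 0x29 = 41 decimal.
V_a = V_low + 41·LSB = 0.328 V; V_b = V_low + 42·LSB = 0.336 V.

[328.000 mV, 336.000 mV)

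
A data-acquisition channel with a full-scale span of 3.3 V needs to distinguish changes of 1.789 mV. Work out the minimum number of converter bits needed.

Number of steps required ≥ 3.3 V / 1.789 mV = 1844.61.
Need 2^N ≥ 1844.61; 2^10 = 1024, 2^11 = 2048.
Minimum N = 11.

11 bits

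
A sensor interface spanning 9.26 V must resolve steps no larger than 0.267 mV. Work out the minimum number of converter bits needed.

Number of steps required ≥ 9.26 V / 0.267 mV = 34681.65.
Need 2^N ≥ 34681.65; 2^15 = 32768, 2^16 = 65536.
Minimum N = 16.

16 bits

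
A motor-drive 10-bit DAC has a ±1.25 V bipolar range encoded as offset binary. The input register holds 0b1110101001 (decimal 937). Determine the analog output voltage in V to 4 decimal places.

1.0376 V

LSB = 2.5 V / 2^10 = 2.441 mV.
Code 0b1110101001 = 937 decimal.
V_out = (−1.25) + 937 × 0.00244141 V = 1.0376 V.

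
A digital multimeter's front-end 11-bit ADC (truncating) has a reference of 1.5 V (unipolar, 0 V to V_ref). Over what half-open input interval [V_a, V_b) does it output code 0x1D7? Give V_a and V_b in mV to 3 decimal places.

[344.971 mV, 345.703 mV)

LSB = 1.5/2^11 = 0.732 mV.
Code 0x1D7 = 471 decimal.
V_a = V_low + 471·LSB = 0.344971 V; V_b = V_low + 472·LSB = 0.345703 V.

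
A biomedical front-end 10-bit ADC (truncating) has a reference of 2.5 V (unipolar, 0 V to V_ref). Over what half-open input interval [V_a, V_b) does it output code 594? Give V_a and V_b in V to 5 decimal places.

LSB = 2.5/2^10 = 2.441 mV.
V_a = V_low + 594·LSB = 1.4502 V; V_b = V_low + 595·LSB = 1.45264 V.

[1.45020 V, 1.45264 V)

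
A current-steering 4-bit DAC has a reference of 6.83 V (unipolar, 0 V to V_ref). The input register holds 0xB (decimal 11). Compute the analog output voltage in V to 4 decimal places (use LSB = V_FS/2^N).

4.6956 V

LSB = 6.83 V / 2^4 = 426.875 mV.
Code 0xB = 11 decimal.
V_out = 0 + 11 × 0.426875 V = 4.69562 V.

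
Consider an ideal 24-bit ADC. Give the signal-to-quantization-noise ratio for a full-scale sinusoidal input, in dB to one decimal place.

SNR ≈ 6.02·N + 1.76 dB = 6.02·24 + 1.76 = 146.24 dB.

146.2 dB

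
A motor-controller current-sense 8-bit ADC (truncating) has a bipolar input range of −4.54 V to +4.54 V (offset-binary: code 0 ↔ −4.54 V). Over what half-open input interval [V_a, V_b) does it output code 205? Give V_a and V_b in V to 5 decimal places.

[2.73109 V, 2.76656 V)

LSB = 9.08/2^8 = 35.469 mV.
V_a = V_low + 205·LSB = 2.73109 V; V_b = V_low + 206·LSB = 2.76656 V.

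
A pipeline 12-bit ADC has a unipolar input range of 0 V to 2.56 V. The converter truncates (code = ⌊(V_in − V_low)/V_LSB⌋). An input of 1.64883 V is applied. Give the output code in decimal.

LSB = 2.56 V / 4096 = 0.625 mV.
(1.64883 − 0) / 0.000625 = 2638.128 LSBs.
So the output code is 2638.

code 2638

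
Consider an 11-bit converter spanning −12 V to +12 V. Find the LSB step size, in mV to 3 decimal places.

11.719 mV

Full-scale span = 24 V.
LSB = 24 / 2^11 = 24 / 2048 = 0.0117188 V = 11.719 mV.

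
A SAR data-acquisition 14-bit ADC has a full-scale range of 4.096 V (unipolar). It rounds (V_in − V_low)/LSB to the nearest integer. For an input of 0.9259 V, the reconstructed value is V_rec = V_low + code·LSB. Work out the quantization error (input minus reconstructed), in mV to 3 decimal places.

-0.100 mV

LSB = 4.096/2^14 = 250.00 µV.
Scaled input = 3703.6000 LSBs, so code = 3704.
Code 3704 maps back to 0 + 3704×0.00025 V = 0.926 V.
Difference: -0.0001 V → -0.100 mV.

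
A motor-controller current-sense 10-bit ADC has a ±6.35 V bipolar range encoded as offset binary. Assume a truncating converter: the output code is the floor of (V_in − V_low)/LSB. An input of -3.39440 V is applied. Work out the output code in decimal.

code 238

Full-scale span = 12.7 V; LSB = 12.7/2^10 = 12.402 mV.
(V_in − V_low)/LSB = (-3.39440 − (−6.35)) / 0.0124023 = 238.310.
So the output code is 238.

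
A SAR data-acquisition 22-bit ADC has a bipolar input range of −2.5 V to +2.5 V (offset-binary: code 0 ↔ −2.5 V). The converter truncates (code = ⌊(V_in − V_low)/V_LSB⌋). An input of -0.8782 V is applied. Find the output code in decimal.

code 1360464

LSB = 5 V / 4194304 = 1.19 µV.
Input sits at 1360464.445 steps above V_low.
Floor → code 1360464.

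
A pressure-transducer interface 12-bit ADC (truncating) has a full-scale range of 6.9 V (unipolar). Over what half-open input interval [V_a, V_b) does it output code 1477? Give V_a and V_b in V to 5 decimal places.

LSB = 6.9/2^12 = 1.685 mV.
V_a = V_low + 1477·LSB = 2.48811 V; V_b = V_low + 1478·LSB = 2.48979 V.

[2.48811 V, 2.48979 V)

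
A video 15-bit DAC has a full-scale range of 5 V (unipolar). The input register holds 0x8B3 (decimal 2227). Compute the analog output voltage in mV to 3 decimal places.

LSB = 5 V / 2^15 = 152.59 µV.
Code 0x8B3 = 2227 decimal.
V_out = 0 + 2227 × 0.000152588 V = 0.339813 V.
= 339.813 mV.

339.813 mV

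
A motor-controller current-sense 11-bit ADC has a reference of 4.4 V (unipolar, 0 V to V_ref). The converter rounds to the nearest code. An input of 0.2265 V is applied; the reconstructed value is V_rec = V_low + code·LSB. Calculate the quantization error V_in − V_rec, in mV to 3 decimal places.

0.914 mV

LSB = 4.4/2^11 = 2.148 mV.
Scaled input = 105.4255 LSBs, so code = 105.
Code 105 maps back to 0 + 105×0.00214844 V = 0.22558594 V.
Difference: 0.000914063 V → 0.914 mV.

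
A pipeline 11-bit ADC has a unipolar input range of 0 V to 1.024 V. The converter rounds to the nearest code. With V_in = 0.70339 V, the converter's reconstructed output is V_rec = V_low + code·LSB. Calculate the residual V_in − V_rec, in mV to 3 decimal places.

One LSB is 1.024 V / 2048 = 0.500 mV.
(V_in − V_low)/LSB = (0.70339 − 0)/0.0005 = 1406.7800 → code 1407 (round).
Code 1407 maps back to 0 + 1407×0.0005 V = 0.7035 V.
Difference: -0.00011 V → -0.110 mV.

-0.110 mV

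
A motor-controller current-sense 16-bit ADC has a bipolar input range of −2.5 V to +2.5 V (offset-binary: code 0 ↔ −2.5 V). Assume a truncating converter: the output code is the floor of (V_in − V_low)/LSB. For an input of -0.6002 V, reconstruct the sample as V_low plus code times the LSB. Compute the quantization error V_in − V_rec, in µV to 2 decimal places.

4.47 µV

Step size: 5 V ÷ 2^16 = 76.29 µV.
(V_in − V_low)/LSB = (-0.6002 − (−2.5))/7.62939e-05 = 24901.0586 → code 24901 (floor).
Reconstructed: -0.60020447 V.
Error = -0.6002 − (−0.60020447) = 4.46777e-06 V = 4.47 µV.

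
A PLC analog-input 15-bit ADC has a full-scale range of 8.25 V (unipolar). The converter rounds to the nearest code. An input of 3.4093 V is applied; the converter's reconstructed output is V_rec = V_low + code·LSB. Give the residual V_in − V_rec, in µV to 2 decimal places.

82.17 µV

LSB = 8.25/2^15 = 251.77 µV.
Scaled input = 13541.3264 LSBs, so code = 13541.
Code 13541 maps back to 0 + 13541×0.00025177 V = 3.4092178 V.
V_in − V_rec = 8.21655e-05 V = 82.17 µV.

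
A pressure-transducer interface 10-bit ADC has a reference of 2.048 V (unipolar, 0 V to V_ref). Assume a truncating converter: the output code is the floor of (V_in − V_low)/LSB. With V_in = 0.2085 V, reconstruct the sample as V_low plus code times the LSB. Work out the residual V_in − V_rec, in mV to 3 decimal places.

0.500 mV

One LSB is 2.048 V / 1024 = 2.000 mV.
(0.2085 − 0)/0.002 = 104.2500; ⌊·⌋ gives code 104.
V_rec = 0 + 104·0.002 = 0.208 V.
Difference: 0.0005 V → 0.500 mV.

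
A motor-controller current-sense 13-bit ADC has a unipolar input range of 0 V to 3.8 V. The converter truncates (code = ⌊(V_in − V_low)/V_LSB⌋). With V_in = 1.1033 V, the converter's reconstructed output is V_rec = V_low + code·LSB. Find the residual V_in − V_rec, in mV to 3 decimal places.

LSB = 3.8/2^13 = 463.87 µV.
Scaled input = 2378.4825 LSBs, so code = 2378.
V_rec = 0 + 2378·0.000463867 = 1.1030762 V.
Difference: 0.000223828 V → 0.224 mV.

0.224 mV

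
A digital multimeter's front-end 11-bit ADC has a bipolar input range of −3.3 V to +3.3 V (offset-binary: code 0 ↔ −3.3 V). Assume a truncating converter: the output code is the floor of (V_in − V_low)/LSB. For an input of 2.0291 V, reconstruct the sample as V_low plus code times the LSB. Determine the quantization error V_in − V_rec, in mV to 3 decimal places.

2.049 mV

One LSB is 6.6 V / 2048 = 3.223 mV.
(2.0291 − (−3.3))/0.00322266 = 1653.6359; ⌊·⌋ gives code 1653.
Reconstructed: 2.0270508 V.
V_in − V_rec = 0.00204922 V = 2.049 mV.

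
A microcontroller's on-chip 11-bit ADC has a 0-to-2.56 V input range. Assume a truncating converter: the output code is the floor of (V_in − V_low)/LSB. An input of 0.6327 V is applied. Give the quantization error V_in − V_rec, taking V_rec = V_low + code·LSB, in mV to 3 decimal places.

0.200 mV

Step size: 2.56 V ÷ 2^11 = 1.250 mV.
(0.6327 − 0)/0.00125 = 506.1600; ⌊·⌋ gives code 506.
V_rec = 0 + 506·0.00125 = 0.6325 V.
Difference: 0.0002 V → 0.200 mV.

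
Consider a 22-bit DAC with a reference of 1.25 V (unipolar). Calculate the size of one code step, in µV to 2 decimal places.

Full-scale span = 1.25 V.
LSB = 1.25 / 2^22 = 1.25 / 4194304 = 2.98023e-07 V = 0.30 µV.

0.30 µV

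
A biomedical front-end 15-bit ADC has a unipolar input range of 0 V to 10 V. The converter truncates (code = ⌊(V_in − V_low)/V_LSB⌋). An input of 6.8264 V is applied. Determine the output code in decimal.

code 22368

Full-scale span = 10 V; LSB = 10/2^15 = 305.18 µV.
(6.8264 − 0) / 0.000305176 = 22368.748 LSBs.
Floor → code 22368.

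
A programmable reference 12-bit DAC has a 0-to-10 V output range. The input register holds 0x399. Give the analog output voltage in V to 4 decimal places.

LSB = 10 V / 2^12 = 2.441 mV.
Code 0x399 = 921 decimal.
V_out = 0 + 921 × 0.00244141 V = 2.24854 V.

2.2485 V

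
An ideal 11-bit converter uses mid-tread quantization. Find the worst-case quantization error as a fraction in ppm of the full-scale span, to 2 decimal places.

Rounding → worst-case error = ½ LSB = V_FS/2^12, so 1e+06/4096 = 244.141 ppm of full scale.

244.14 ppm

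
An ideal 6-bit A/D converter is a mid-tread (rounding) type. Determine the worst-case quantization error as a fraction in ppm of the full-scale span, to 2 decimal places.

7812.50 ppm

Rounding → worst-case error = ½ LSB = V_FS/2^7, so 1e+06/128 = 7812.5 ppm of full scale.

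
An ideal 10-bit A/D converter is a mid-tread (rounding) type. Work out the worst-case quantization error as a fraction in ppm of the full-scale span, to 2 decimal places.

Rounding → worst-case error = ½ LSB = V_FS/2^11, so 1e+06/2048 = 488.281 ppm of full scale.

488.28 ppm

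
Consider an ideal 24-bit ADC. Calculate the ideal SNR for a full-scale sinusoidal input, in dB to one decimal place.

146.2 dB

SNR ≈ 6.02·N + 1.76 dB = 6.02·24 + 1.76 = 146.24 dB.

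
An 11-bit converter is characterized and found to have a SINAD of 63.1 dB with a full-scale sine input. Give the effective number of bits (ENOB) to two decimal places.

ENOB = (SINAD − 1.76) / 6.02 = (63.1 − 1.76)/6.02 = 10.189.

10.19 bits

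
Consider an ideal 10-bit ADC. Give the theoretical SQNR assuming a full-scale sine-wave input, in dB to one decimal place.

SNR ≈ 6.02·N + 1.76 dB = 6.02·10 + 1.76 = 61.96 dB.

62.0 dB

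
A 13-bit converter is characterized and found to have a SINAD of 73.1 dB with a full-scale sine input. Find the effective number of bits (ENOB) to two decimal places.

11.85 bits

ENOB = (SINAD − 1.76) / 6.02 = (73.1 − 1.76)/6.02 = 11.850.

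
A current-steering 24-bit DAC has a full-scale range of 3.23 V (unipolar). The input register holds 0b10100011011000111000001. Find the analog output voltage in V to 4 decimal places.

LSB = 3.23 V / 2^24 = 0.19 µV.
Code 0b10100011011000111000001 = 5353921 decimal.
V_out = 0 + 5353921 × 1.92523e-07 V = 1.03075 V.

1.0308 V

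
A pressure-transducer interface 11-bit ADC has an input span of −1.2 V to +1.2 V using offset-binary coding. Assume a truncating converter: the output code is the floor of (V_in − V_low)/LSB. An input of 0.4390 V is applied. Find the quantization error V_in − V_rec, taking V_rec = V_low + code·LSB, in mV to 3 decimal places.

0.719 mV

One LSB is 2.4 V / 2048 = 1.172 mV.
Scaled input = 1398.6133 LSBs, so code = 1398.
Reconstructed: 0.43828125 V.
V_in − V_rec = 0.00071875 V = 0.719 mV.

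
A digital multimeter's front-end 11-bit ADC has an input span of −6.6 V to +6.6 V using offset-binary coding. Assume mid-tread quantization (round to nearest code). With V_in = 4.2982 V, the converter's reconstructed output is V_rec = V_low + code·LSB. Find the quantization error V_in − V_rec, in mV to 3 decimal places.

-0.823 mV

LSB = 13.2/2^11 = 6.445 mV.
(4.2982 − (−6.6))/0.00644531 = 1690.8722; round gives code 1691.
V_rec = (−6.6) + 1691·0.00644531 = 4.2990234 V.
Error = 4.2982 − 4.2990234 = -0.000823437 V = -0.823 mV.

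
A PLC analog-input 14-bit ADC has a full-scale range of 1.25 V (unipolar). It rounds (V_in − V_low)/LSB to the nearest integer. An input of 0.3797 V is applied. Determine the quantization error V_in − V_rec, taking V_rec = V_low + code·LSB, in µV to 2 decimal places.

One LSB is 1.25 V / 16384 = 76.29 µV.
(0.3797 − 0)/7.62939e-05 = 4976.8038; round gives code 4977.
Code 4977 maps back to 0 + 4977×7.62939e-05 V = 0.37971497 V.
Difference: -1.49658e-05 V → -14.97 µV.

-14.97 µV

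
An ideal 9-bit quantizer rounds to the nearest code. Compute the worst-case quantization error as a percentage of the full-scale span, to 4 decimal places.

Rounding → worst-case error = ½ LSB = V_FS/2^10, so 100/1024 = 0.0976562 % of full scale.

0.0977 %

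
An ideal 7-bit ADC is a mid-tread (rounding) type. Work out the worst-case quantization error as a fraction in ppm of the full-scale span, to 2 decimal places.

Rounding → worst-case error = ½ LSB = V_FS/2^8, so 1e+06/256 = 3906.25 ppm of full scale.

3906.25 ppm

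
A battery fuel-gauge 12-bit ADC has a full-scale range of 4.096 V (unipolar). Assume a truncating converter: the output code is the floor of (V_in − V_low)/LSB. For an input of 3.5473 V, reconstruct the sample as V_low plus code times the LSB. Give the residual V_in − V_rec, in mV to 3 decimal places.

0.300 mV

LSB = 4.096/2^12 = 1.000 mV.
Scaled input = 3547.3000 LSBs, so code = 3547.
V_rec = 0 + 3547·0.001 = 3.547 V.
Error = 3.5473 − 3.547 = 0.0003 V = 0.300 mV.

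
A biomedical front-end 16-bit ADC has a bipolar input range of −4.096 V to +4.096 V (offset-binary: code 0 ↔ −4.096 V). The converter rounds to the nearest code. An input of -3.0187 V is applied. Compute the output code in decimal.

LSB = 8.192 V / 65536 = 125.00 µV.
(-3.0187 − (−4.096)) / 0.000125 = 8618.400 LSBs.
Round → code 8618.

code 8618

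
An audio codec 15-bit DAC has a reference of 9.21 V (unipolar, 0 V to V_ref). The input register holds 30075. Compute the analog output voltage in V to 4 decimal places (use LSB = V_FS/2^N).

LSB = 9.21 V / 2^15 = 281.07 µV.
V_out = 0 + 30075 × 0.000281067 V = 8.45309 V.

8.4531 V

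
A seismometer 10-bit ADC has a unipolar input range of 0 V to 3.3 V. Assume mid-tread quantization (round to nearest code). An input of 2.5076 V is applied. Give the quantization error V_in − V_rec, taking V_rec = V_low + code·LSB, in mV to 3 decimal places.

LSB = 3.3/2^10 = 3.223 mV.
(2.5076 − 0)/0.00322266 = 778.1159; round gives code 778.
V_rec = 0 + 778·0.00322266 = 2.5072266 V.
Difference: 0.000373438 V → 0.373 mV.

0.373 mV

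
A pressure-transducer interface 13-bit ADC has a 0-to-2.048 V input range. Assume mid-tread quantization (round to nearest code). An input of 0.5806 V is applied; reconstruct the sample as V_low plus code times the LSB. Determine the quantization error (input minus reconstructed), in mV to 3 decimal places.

LSB = 2.048/2^13 = 250.00 µV.
(V_in − V_low)/LSB = (0.5806 − 0)/0.00025 = 2322.4000 → code 2322 (round).
V_rec = 0 + 2322·0.00025 = 0.5805 V.
V_in − V_rec = 0.0001 V = 0.100 mV.

0.100 mV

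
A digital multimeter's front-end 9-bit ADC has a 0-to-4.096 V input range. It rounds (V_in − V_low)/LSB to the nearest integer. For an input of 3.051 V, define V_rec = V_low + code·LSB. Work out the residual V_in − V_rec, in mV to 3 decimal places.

LSB = 4.096/2^9 = 8.000 mV.
Scaled input = 381.3750 LSBs, so code = 381.
Reconstructed: 3.048 V.
V_in − V_rec = 0.003 V = 3.000 mV.

3.000 mV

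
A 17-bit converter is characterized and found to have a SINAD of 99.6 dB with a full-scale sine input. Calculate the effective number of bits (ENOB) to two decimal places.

16.25 bits

ENOB = (SINAD − 1.76) / 6.02 = (99.6 − 1.76)/6.02 = 16.252.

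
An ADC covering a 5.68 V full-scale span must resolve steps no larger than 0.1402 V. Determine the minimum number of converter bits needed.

Number of steps required ≥ 5.68 V / 0.1402 V = 40.51.
Need 2^N ≥ 40.51; 2^5 = 32, 2^6 = 64.
Minimum N = 6.

6 bits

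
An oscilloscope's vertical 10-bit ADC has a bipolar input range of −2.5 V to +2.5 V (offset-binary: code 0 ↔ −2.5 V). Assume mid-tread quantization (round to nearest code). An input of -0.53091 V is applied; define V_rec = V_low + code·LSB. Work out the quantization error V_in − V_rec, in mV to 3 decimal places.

1.317 mV

One LSB is 5 V / 1024 = 4.883 mV.
(-0.53091 − (−2.5))/0.00488281 = 403.2696; round gives code 403.
V_rec = (−2.5) + 403·0.00488281 = -0.53222656 V.
V_in − V_rec = 0.00131656 V = 1.317 mV.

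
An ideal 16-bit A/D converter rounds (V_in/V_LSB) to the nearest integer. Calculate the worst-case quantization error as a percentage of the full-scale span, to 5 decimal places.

Rounding → worst-case error = ½ LSB = V_FS/2^17, so 100/131072 = 0.000762939 % of full scale.

0.00076 %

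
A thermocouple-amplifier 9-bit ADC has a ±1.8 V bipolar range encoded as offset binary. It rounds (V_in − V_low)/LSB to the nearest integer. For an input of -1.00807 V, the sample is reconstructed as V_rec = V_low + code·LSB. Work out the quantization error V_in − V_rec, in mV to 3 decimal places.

-2.601 mV

One LSB is 3.6 V / 512 = 7.031 mV.
Scaled input = 112.6300 LSBs, so code = 113.
V_rec = (−1.8) + 113·0.00703125 = -1.0054687 V.
Error = -1.00807 − (−1.0054687) = -0.00260125 V = -2.601 mV.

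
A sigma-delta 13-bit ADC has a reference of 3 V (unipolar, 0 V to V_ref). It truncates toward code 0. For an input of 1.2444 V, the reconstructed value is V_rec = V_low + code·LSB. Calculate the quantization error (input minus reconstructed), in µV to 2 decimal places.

Step size: 3 V ÷ 2^13 = 366.21 µV.
Scaled input = 3398.0416 LSBs, so code = 3398.
Code 3398 maps back to 0 + 3398×0.000366211 V = 1.2443848 V.
Error = 1.2444 − 1.2443848 = 1.52344e-05 V = 15.23 µV.

15.23 µV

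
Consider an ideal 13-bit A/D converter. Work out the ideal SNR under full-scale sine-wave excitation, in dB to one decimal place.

SNR ≈ 6.02·N + 1.76 dB = 6.02·13 + 1.76 = 80.02 dB.

80.0 dB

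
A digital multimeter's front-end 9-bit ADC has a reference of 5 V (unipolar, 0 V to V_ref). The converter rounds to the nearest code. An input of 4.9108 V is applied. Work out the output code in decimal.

code 503

With 512 levels over 5 V, one step is 9.766 mV.
(V_in − V_low)/LSB = (4.9108 − 0) / 0.00976562 = 502.866.
Round → code 503.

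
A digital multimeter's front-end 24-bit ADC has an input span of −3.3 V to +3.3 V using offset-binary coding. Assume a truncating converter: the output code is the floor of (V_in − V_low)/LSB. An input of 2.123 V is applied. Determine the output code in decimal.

Full-scale span = 6.6 V; LSB = 6.6/2^24 = 0.39 µV.
(V_in − V_low)/LSB = (2.123 − (−3.3)) / 3.93391e-07 = 13785279.147.
⌊·⌋(13785279.147) = 13785279.

code 13785279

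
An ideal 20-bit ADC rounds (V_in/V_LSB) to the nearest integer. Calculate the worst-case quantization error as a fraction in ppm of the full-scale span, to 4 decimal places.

Rounding → worst-case error = ½ LSB = V_FS/2^21, so 1e+06/2097152 = 0.476837 ppm of full scale.

0.4768 ppm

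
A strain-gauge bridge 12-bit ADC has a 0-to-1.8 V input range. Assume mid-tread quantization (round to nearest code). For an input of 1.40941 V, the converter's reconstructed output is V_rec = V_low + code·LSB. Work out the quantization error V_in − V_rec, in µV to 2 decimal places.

83.83 µV

One LSB is 1.8 V / 4096 = 439.45 µV.
Scaled input = 3207.1908 LSBs, so code = 3207.
Code 3207 maps back to 0 + 3207×0.000439453 V = 1.4093262 V.
Error = 1.40941 − 1.4093262 = 8.38281e-05 V = 83.83 µV.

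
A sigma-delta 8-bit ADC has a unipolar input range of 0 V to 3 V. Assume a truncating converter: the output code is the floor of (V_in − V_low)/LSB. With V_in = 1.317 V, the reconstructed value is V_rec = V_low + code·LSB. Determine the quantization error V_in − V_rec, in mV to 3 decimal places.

4.500 mV

Step size: 3 V ÷ 2^8 = 11.719 mV.
(1.317 − 0)/0.0117188 = 112.3840; ⌊·⌋ gives code 112.
Code 112 maps back to 0 + 112×0.0117188 V = 1.3125 V.
Difference: 0.0045 V → 4.500 mV.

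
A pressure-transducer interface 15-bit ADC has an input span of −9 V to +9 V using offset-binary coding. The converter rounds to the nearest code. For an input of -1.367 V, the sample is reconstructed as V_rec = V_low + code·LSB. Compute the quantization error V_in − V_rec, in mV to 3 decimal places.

One LSB is 18 V / 32768 = 0.549 mV.
Scaled input = 13895.4524 LSBs, so code = 13895.
Reconstructed: -1.3672485 V.
V_in − V_rec = 0.000248535 V = 0.249 mV.

0.249 mV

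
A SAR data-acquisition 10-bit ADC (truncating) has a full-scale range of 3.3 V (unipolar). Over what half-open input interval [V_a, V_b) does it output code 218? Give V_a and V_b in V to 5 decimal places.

LSB = 3.3/2^10 = 3.223 mV.
V_a = V_low + 218·LSB = 0.702539 V; V_b = V_low + 219·LSB = 0.705762 V.

[0.70254 V, 0.70576 V)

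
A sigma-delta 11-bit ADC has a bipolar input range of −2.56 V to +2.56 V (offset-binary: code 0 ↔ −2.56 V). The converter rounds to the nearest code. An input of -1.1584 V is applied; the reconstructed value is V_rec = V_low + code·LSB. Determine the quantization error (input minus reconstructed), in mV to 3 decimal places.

-0.900 mV

Step size: 5.12 V ÷ 2^11 = 2.500 mV.
(V_in − V_low)/LSB = (-1.1584 − (−2.56))/0.0025 = 560.6400 → code 561 (round).
Code 561 maps back to (−2.56) + 561×0.0025 V = -1.1575 V.
V_in − V_rec = -0.0009 V = -0.900 mV.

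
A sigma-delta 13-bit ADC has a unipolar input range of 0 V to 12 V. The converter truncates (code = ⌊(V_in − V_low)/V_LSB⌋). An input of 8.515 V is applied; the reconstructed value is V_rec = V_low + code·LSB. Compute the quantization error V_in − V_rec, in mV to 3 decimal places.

One LSB is 12 V / 8192 = 1.465 mV.
(V_in − V_low)/LSB = (8.515 − 0)/0.00146484 = 5812.9067 → code 5812 (floor).
Reconstructed: 8.5136719 V.
Error = 8.515 − 8.5136719 = 0.00132813 V = 1.328 mV.

1.328 mV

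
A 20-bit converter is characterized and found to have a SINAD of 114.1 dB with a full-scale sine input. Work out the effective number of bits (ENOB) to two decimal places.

18.66 bits

ENOB = (SINAD − 1.76) / 6.02 = (114.1 − 1.76)/6.02 = 18.661.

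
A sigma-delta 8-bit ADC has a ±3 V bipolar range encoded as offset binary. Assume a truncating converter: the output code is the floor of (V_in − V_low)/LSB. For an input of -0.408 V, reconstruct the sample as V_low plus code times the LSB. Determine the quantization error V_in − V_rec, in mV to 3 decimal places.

13.875 mV

Step size: 6 V ÷ 2^8 = 23.438 mV.
(-0.408 − (−3))/0.0234375 = 110.5920; ⌊·⌋ gives code 110.
Code 110 maps back to (−3) + 110×0.0234375 V = -0.421875 V.
Error = -0.408 − (−0.421875) = 0.013875 V = 13.875 mV.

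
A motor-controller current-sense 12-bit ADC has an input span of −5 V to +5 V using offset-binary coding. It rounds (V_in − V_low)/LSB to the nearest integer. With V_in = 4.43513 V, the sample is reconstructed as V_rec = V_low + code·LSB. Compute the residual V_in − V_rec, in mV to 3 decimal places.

-0.905 mV

One LSB is 10 V / 4096 = 2.441 mV.
(V_in − V_low)/LSB = (4.43513 − (−5))/0.00244141 = 3864.6292 → code 3865 (round).
Code 3865 maps back to (−5) + 3865×0.00244141 V = 4.4360352 V.
Error = 4.43513 − 4.4360352 = -0.000905156 V = -0.905 mV.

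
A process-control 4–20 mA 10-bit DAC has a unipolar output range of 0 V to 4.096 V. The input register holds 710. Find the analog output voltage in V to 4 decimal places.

2.8400 V

LSB = 4.096 V / 2^10 = 4.000 mV.
V_out = 0 + 710 × 0.004 V = 2.84 V.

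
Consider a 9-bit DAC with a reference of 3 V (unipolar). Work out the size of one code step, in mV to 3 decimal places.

Full-scale span = 3 V.
LSB = 3 / 2^9 = 3 / 512 = 0.00585938 V = 5.859 mV.

5.859 mV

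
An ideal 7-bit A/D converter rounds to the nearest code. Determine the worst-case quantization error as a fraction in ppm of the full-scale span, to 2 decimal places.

3906.25 ppm

Rounding → worst-case error = ½ LSB = V_FS/2^8, so 1e+06/256 = 3906.25 ppm of full scale.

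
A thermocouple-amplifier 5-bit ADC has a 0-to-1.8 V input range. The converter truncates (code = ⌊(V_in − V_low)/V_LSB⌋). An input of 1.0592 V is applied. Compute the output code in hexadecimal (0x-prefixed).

code 0x12 (decimal 18)

With 32 levels over 1.8 V, one step is 56.250 mV.
(V_in − V_low)/LSB = (1.0592 − 0) / 0.05625 = 18.830.
Floor → code 18.
In hexadecimal (0x-prefixed): 0x12.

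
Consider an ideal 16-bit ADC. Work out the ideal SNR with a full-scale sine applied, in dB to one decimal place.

SNR ≈ 6.02·N + 1.76 dB = 6.02·16 + 1.76 = 98.08 dB.

98.1 dB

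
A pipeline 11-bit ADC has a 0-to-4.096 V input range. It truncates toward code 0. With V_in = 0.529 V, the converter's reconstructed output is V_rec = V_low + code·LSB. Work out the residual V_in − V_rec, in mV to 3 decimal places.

1.000 mV

Step size: 4.096 V ÷ 2^11 = 2.000 mV.
Scaled input = 264.5000 LSBs, so code = 264.
Code 264 maps back to 0 + 264×0.002 V = 0.528 V.
Error = 0.529 − 0.528 = 0.001 V = 1.000 mV.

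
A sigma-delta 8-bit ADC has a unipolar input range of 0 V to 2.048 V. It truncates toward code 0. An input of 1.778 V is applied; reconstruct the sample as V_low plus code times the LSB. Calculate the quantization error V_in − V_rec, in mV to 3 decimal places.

One LSB is 2.048 V / 256 = 8.000 mV.
(1.778 − 0)/0.008 = 222.2500; ⌊·⌋ gives code 222.
Code 222 maps back to 0 + 222×0.008 V = 1.776 V.
Difference: 0.002 V → 2.000 mV.

2.000 mV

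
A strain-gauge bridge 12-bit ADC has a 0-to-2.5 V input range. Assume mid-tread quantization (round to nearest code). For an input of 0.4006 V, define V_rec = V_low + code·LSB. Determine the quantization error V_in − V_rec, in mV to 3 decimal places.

Step size: 2.5 V ÷ 2^12 = 0.610 mV.
Scaled input = 656.3430 LSBs, so code = 656.
Reconstructed: 0.40039062 V.
Error = 0.4006 − 0.40039062 = 0.000209375 V = 0.209 mV.

0.209 mV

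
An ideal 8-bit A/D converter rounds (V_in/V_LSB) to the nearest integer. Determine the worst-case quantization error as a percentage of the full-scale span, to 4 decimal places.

0.1953 %

Rounding → worst-case error = ½ LSB = V_FS/2^9, so 100/512 = 0.195312 % of full scale.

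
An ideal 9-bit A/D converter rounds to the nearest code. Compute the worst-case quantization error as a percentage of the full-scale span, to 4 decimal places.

0.0977 %

Rounding → worst-case error = ½ LSB = V_FS/2^10, so 100/1024 = 0.0976562 % of full scale.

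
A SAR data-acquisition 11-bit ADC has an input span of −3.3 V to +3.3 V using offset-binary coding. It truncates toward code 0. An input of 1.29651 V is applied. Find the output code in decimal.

With 2048 levels over 6.6 V, one step is 3.223 mV.
(V_in − V_low)/LSB = (1.29651 − (−3.3)) / 0.00322266 = 1426.311.
⌊·⌋(1426.311) = 1426.

code 1426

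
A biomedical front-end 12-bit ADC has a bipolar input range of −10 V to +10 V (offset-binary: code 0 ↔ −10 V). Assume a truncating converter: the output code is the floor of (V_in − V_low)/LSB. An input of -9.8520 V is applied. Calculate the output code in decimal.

code 30

With 4096 levels over 20 V, one step is 4.883 mV.
(-9.8520 − (−10)) / 0.00488281 = 30.310 LSBs.
Floor → code 30.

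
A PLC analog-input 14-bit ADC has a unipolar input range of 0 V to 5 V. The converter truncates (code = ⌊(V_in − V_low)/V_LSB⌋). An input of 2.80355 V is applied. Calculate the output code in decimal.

code 9186

Full-scale span = 5 V; LSB = 5/2^14 = 305.18 µV.
Input sits at 9186.673 steps above V_low.
So the output code is 9186.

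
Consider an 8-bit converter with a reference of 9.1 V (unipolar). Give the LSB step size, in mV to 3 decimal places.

35.547 mV

Full-scale span = 9.1 V.
LSB = 9.1 / 2^8 = 9.1 / 256 = 0.0355469 V = 35.547 mV.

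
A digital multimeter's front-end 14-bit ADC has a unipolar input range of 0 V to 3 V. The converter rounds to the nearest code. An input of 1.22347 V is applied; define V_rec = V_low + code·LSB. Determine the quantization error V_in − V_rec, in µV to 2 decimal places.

-40.74 µV

LSB = 3/2^14 = 183.11 µV.
Scaled input = 6681.7775 LSBs, so code = 6682.
V_rec = 0 + 6682·0.000183105 = 1.2235107 V.
Error = 1.22347 − 1.2235107 = -4.07422e-05 V = -40.74 µV.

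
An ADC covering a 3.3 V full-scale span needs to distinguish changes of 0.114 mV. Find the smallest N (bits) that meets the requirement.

15 bits

Number of steps required ≥ 3.3 V / 0.114 mV = 28947.37.
Need 2^N ≥ 28947.37; 2^14 = 16384, 2^15 = 32768.
Minimum N = 15.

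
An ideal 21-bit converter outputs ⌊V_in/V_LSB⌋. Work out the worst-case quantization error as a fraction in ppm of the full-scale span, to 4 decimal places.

Truncating → worst-case error = 1 LSB = V_FS/2^21, so 1e+06/2097152 = 0.476837 ppm of full scale.

0.4768 ppm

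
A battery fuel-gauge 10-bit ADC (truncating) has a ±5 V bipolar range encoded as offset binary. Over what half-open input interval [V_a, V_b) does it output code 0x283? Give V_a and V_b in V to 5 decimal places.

LSB = 10/2^10 = 9.766 mV.
Code 0x283 = 643 decimal.
V_a = V_low + 643·LSB = 1.2793 V; V_b = V_low + 644·LSB = 1.28906 V.

[1.27930 V, 1.28906 V)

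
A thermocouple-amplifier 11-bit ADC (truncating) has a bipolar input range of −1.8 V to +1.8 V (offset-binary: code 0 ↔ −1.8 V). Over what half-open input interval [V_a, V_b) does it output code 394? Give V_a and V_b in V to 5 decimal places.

[-1.10742 V, -1.10566 V)

LSB = 3.6/2^11 = 1.758 mV.
V_a = V_low + 394·LSB = -1.10742 V; V_b = V_low + 395·LSB = -1.10566 V.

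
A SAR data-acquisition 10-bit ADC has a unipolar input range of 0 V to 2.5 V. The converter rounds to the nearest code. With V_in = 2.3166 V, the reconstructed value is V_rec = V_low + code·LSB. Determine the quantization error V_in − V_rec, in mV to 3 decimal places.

LSB = 2.5/2^10 = 2.441 mV.
Scaled input = 948.8794 LSBs, so code = 949.
Code 949 maps back to 0 + 949×0.00244141 V = 2.3168945 V.
Difference: -0.000294531 V → -0.295 mV.

-0.295 mV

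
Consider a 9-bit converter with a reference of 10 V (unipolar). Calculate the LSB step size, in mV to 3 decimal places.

19.531 mV

Full-scale span = 10 V.
LSB = 10 / 2^9 = 10 / 512 = 0.0195312 V = 19.531 mV.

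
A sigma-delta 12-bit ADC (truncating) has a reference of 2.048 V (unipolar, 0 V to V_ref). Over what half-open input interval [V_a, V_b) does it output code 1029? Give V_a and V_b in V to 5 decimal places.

LSB = 2.048/2^12 = 0.500 mV.
V_a = V_low + 1029·LSB = 0.5145 V; V_b = V_low + 1030·LSB = 0.515 V.

[0.51450 V, 0.51500 V)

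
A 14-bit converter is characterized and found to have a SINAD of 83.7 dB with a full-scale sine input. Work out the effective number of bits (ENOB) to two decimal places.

13.61 bits

ENOB = (SINAD − 1.76) / 6.02 = (83.7 − 1.76)/6.02 = 13.611.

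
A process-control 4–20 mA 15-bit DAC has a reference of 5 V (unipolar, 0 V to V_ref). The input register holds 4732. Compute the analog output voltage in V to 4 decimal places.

LSB = 5 V / 2^15 = 152.59 µV.
V_out = 0 + 4732 × 0.000152588 V = 0.722046 V.

0.7220 V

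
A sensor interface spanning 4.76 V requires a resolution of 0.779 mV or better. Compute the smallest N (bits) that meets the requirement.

13 bits

Number of steps required ≥ 4.76 V / 0.779 mV = 6110.40.
Need 2^N ≥ 6110.40; 2^12 = 4096, 2^13 = 8192.
Minimum N = 13.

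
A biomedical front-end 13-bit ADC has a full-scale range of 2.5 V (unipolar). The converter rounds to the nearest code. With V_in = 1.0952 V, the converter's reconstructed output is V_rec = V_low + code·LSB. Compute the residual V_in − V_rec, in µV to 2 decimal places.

LSB = 2.5/2^13 = 305.18 µV.
Scaled input = 3588.7514 LSBs, so code = 3589.
V_rec = 0 + 3589·0.000305176 = 1.0952759 V.
Error = 1.0952 − 1.0952759 = -7.58789e-05 V = -75.88 µV.

-75.88 µV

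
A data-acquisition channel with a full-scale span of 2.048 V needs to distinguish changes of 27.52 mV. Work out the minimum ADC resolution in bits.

7 bits

Number of steps required ≥ 2.048 V / 27.52 mV = 74.42.
Need 2^N ≥ 74.42; 2^6 = 64, 2^7 = 128.
Minimum N = 7.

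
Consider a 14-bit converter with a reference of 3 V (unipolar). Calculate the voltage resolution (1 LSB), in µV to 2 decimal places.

Full-scale span = 3 V.
LSB = 3 / 2^14 = 3 / 16384 = 0.000183105 V = 183.11 µV.

183.11 µV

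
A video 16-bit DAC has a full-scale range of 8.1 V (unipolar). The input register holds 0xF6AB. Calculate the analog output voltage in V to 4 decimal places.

7.8047 V

LSB = 8.1 V / 2^16 = 123.60 µV.
Code 0xF6AB = 63147 decimal.
V_out = 0 + 63147 × 0.000123596 V = 7.80473 V.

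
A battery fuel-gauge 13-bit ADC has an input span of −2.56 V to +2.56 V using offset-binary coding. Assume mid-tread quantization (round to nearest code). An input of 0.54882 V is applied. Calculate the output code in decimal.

code 4974

Full-scale span = 5.12 V; LSB = 5.12/2^13 = 0.625 mV.
(0.54882 − (−2.56)) / 0.000625 = 4974.112 LSBs.
So the output code is 4974.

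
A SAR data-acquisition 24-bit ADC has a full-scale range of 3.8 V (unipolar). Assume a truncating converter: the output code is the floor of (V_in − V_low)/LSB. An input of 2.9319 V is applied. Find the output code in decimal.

code 12944505

Full-scale span = 3.8 V; LSB = 3.8/2^24 = 0.23 µV.
(2.9319 − 0) / 2.26498e-07 = 12944505.155 LSBs.
So the output code is 12944505.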